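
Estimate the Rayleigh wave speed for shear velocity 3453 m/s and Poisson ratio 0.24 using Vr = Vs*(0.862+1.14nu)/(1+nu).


Numerator factor = 0.862 + 1.14*0.24 = 1.1356
Denominator = 1 + 0.24 = 1.24
Vr = 3453 * 1.1356 / 1.24 = 3162.28 m/s

3162.28


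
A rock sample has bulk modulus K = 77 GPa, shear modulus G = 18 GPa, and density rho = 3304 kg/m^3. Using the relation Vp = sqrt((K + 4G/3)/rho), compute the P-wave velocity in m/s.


First compute the effective modulus:
K + 4G/3 = 77e9 + 4*18e9/3 = 101000000000.0 Pa
Then divide by density:
101000000000.0 / 3304 = 30569007.2639 Pa/(kg/m^3)
Take the square root:
Vp = sqrt(30569007.2639) = 5528.92 m/s

5528.92


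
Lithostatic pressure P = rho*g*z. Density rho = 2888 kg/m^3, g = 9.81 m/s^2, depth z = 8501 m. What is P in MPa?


P = rho * g * z / 1e6
= 2888 * 9.81 * 8501 / 1e6
= 240844211.28 / 1e6
= 240.8442 MPa

240.8442


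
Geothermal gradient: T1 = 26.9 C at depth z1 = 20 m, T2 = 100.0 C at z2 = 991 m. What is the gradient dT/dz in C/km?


dT = 100.0 - 26.9 = 73.1 C
dz = 991 - 20 = 971 m
gradient = dT/dz * 1000 = 73.1/971 * 1000 = 75.2832 C/km

75.2832


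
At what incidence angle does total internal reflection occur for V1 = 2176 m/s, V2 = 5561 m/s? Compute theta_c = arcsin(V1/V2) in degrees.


V1/V2 = 2176/5561 = 0.391297
theta_c = arcsin(0.391297) = 23.0352 degrees

23.0352


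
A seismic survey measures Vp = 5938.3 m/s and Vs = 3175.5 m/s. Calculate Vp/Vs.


Vp/Vs = 5938.3 / 3175.5
= 1.87

1.87


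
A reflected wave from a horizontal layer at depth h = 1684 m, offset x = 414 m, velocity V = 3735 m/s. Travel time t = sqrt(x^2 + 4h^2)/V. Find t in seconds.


x^2 + 4h^2 = 414^2 + 4*1684^2 = 171396 + 11343424 = 11514820
sqrt(11514820) = 3393.3494
t = 3393.3494 / 3735 = 0.9085 s

0.9085


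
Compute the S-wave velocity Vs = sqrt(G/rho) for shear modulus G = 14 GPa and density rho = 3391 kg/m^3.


Convert G to Pa: G = 14e9 Pa
Compute G/rho = 14e9 / 3391 = 4128575.6414
Vs = sqrt(4128575.6414) = 2031.89 m/s

2031.89


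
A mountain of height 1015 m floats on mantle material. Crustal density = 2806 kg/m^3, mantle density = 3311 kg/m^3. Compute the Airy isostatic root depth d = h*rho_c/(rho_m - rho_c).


rho_m - rho_c = 3311 - 2806 = 505
d = 1015 * 2806 / 505
= 2848090 / 505
= 5639.78 m

5639.78


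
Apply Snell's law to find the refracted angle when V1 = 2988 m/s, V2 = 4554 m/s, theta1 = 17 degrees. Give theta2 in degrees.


sin(theta1) = sin(17 deg) = 0.292372
sin(theta2) = V2/V1 * sin(theta1) = 4554/2988 * 0.292372 = 0.445603
theta2 = arcsin(0.445603) = 26.4619 degrees

26.4619


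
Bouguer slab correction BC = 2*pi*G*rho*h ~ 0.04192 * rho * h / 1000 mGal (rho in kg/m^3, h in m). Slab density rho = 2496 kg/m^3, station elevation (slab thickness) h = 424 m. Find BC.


BC = 0.04192 * rho * h / 1000
= 0.04192 * 2496 * 424 / 1000
= 44.3641 mGal

44.3641


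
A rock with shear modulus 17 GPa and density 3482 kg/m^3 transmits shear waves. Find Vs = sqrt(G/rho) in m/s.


Convert G to Pa: G = 17e9 Pa
Compute G/rho = 17e9 / 3482 = 4882251.5796
Vs = sqrt(4882251.5796) = 2209.58 m/s

2209.58


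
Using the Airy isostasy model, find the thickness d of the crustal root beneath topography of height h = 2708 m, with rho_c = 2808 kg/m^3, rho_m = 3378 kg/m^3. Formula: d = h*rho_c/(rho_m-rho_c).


rho_m - rho_c = 3378 - 2808 = 570
d = 2708 * 2808 / 570
= 7604064 / 570
= 13340.46 m

13340.46


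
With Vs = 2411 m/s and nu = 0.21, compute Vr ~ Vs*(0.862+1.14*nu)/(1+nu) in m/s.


Numerator factor = 0.862 + 1.14*0.21 = 1.1014
Denominator = 1 + 0.21 = 1.21
Vr = 2411 * 1.1014 / 1.21 = 2194.61 m/s

2194.61


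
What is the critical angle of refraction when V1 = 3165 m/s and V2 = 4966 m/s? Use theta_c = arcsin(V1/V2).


V1/V2 = 3165/4966 = 0.637334
theta_c = arcsin(0.637334) = 39.5933 degrees

39.5933


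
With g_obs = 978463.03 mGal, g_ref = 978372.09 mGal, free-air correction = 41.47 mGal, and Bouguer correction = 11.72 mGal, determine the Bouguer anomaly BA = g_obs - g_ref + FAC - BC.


BA = g_obs - g_ref + FAC - BC
= 978463.03 - 978372.09 + 41.47 - 11.72
= 120.69 mGal

120.69


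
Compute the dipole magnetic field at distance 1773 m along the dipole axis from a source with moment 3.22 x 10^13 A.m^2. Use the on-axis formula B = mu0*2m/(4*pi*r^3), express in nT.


m = 3.22 x 10^13 = 32200000000000 A.m^2
2m = 64400000000000 A.m^2
r^3 = 1773^3 = 5573476917
B = (4pi*10^-7) * 64400000000000 / (4*pi * 5573476917) * 1e9
= 80927426.756473 / 70038376549.6 * 1e9
= 1155472.6243 nT

1155472.6243


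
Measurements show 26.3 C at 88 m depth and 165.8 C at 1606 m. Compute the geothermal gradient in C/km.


dT = 165.8 - 26.3 = 139.5 C
dz = 1606 - 88 = 1518 m
gradient = dT/dz * 1000 = 139.5/1518 * 1000 = 91.8972 C/km

91.8972


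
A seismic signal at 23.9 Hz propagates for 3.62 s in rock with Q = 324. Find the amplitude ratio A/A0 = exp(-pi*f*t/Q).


pi*f*t/Q = pi*23.9*3.62/324 = 0.838902
A/A0 = exp(-0.838902) = 0.432185

0.432185


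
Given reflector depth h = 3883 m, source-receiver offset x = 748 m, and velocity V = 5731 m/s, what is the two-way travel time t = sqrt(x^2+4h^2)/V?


x^2 + 4h^2 = 748^2 + 4*3883^2 = 559504 + 60310756 = 60870260
sqrt(60870260) = 7801.9395
t = 7801.9395 / 5731 = 1.3614 s

1.3614


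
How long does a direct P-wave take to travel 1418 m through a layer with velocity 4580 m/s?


t = x / V
= 1418 / 4580
= 0.3096 s

0.3096


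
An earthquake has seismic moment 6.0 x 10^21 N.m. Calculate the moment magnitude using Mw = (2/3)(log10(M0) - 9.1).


log10(M0) = log10(6.0 x 10^21) = 21.7782
Mw = 2/3 * (21.7782 - 9.1)
= 2/3 * 12.6782
= 8.45

8.45


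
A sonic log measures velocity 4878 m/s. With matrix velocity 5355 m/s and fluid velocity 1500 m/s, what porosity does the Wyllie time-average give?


1/V - 1/Vm = 1/4878 - 1/5355 = 1.826e-05
1/Vf - 1/Vm = 1/1500 - 1/5355 = 0.00047993
phi = 1.826e-05 / 0.00047993 = 0.038

0.038


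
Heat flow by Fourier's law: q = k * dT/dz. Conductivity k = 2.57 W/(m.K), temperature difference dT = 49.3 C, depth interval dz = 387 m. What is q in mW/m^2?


q = k * dT / dz * 1000
= 2.57 * 49.3 / 387 * 1000
= 0.327393 * 1000
= 327.3928 mW/m^2

327.3928


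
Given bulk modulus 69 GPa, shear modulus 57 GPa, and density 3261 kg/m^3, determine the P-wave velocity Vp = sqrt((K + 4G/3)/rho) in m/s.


First compute the effective modulus:
K + 4G/3 = 69e9 + 4*57e9/3 = 145000000000.0 Pa
Then divide by density:
145000000000.0 / 3261 = 44464888.0711 Pa/(kg/m^3)
Take the square root:
Vp = sqrt(44464888.0711) = 6668.2 m/s

6668.2


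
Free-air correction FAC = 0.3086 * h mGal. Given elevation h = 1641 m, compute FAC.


FAC = 0.3086 * h
= 0.3086 * 1641
= 506.4126 mGal

506.4126


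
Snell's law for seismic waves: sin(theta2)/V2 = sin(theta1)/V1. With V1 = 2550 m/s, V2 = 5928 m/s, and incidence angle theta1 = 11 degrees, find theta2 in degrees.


sin(theta1) = sin(11 deg) = 0.190809
sin(theta2) = V2/V1 * sin(theta1) = 5928/2550 * 0.190809 = 0.443575
theta2 = arcsin(0.443575) = 26.3322 degrees

26.3322


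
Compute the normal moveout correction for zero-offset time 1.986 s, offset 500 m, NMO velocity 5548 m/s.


x/Vnmo = 500/5548 = 0.090123
(x/Vnmo)^2 = 0.008122
t0^2 = 3.944196
sqrt(3.944196 + 0.008122) = 1.988044
dt = 1.988044 - 1.986 = 0.002044

0.002044


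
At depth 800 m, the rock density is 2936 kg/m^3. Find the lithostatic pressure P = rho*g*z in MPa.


P = rho * g * z / 1e6
= 2936 * 9.81 * 800 / 1e6
= 23041728.0 / 1e6
= 23.0417 MPa

23.0417


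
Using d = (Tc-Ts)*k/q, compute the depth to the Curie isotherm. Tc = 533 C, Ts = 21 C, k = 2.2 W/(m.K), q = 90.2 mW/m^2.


T_Curie - T_surf = 533 - 21 = 512 C
Convert q to W/m^2: 90.2 mW/m^2 = 0.0902 W/m^2
d = 512 * 2.2 / 0.0902 = 12487.8 m

12487.8


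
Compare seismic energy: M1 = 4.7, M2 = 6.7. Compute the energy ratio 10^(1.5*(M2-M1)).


M2 - M1 = 6.7 - 4.7 = 2.0
1.5 * 2.0 = 3.0
ratio = 10^3.0 = 1000.0

1000.0


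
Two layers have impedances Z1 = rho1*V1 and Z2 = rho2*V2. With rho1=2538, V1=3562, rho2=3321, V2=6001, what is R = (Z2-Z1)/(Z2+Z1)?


Z1 = 2538 * 3562 = 9040356
Z2 = 3321 * 6001 = 19929321
R = (19929321 - 9040356) / (19929321 + 9040356) = 10888965 / 28969677 = 0.3759

0.3759


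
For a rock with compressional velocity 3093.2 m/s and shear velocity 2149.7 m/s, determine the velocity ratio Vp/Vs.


Vp/Vs = 3093.2 / 2149.7
= 1.4389

1.4389


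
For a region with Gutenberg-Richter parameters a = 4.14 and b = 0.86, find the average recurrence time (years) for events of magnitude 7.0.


log10(N) = 4.14 - 0.86*7.0 = -1.88
N = 10^-1.88 = 0.013183
T = 1/N = 1/0.013183 = 75.8578 years

75.8578


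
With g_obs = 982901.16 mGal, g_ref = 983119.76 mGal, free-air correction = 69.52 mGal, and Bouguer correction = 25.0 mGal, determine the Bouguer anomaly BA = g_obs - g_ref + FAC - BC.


BA = g_obs - g_ref + FAC - BC
= 982901.16 - 983119.76 + 69.52 - 25.0
= -174.08 mGal

-174.08


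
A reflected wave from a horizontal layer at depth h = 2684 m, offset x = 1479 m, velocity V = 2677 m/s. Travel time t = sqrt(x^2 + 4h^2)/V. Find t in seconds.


x^2 + 4h^2 = 1479^2 + 4*2684^2 = 2187441 + 28815424 = 31002865
sqrt(31002865) = 5568.0216
t = 5568.0216 / 2677 = 2.0799 s

2.0799


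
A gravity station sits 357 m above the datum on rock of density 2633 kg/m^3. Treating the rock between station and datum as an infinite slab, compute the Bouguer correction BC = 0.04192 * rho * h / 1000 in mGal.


BC = 0.04192 * rho * h / 1000
= 0.04192 * 2633 * 357 / 1000
= 39.404 mGal

39.404


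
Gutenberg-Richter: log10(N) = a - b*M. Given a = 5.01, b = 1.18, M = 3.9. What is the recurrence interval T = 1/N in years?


log10(N) = 5.01 - 1.18*3.9 = 0.408
N = 10^0.408 = 2.558586
T = 1/N = 1/2.558586 = 0.3908 years

0.3908


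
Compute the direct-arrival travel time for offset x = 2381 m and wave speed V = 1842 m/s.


t = x / V
= 2381 / 1842
= 1.2926 s

1.2926


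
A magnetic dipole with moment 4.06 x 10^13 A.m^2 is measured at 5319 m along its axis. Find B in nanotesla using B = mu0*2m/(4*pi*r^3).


m = 4.06 x 10^13 = 40600000000000 A.m^2
2m = 81200000000000 A.m^2
r^3 = 5319^3 = 150483876759
B = (4pi*10^-7) * 81200000000000 / (4*pi * 150483876759) * 1e9
= 102038929.388596 / 1891036166839.14 * 1e9
= 53959.2691 nT

53959.2691


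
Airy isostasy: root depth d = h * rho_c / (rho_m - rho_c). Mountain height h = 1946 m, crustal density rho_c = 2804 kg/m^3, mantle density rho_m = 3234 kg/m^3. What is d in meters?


rho_m - rho_c = 3234 - 2804 = 430
d = 1946 * 2804 / 430
= 5456584 / 430
= 12689.73 m

12689.73


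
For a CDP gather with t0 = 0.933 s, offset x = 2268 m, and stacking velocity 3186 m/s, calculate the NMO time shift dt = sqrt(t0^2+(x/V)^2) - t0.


x/Vnmo = 2268/3186 = 0.711864
(x/Vnmo)^2 = 0.506751
t0^2 = 0.870489
sqrt(0.870489 + 0.506751) = 1.173559
dt = 1.173559 - 0.933 = 0.240559

0.240559


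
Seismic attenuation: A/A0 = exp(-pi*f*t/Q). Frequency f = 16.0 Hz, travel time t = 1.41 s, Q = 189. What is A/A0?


pi*f*t/Q = pi*16.0*1.41/189 = 0.374996
A/A0 = exp(-0.374996) = 0.687292

0.687292


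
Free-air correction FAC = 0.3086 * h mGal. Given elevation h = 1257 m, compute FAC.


FAC = 0.3086 * h
= 0.3086 * 1257
= 387.9102 mGal

387.9102


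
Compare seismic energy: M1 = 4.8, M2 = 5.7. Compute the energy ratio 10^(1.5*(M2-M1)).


M2 - M1 = 5.7 - 4.8 = 0.9
1.5 * 0.9 = 1.35
ratio = 10^1.35 = 22.39

22.39


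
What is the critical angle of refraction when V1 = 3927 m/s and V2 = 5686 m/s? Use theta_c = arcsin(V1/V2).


V1/V2 = 3927/5686 = 0.690644
theta_c = arcsin(0.690644) = 43.6811 degrees

43.6811


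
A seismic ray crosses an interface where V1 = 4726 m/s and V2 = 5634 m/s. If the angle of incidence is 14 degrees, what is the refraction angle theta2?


sin(theta1) = sin(14 deg) = 0.241922
sin(theta2) = V2/V1 * sin(theta1) = 5634/4726 * 0.241922 = 0.288402
theta2 = arcsin(0.288402) = 16.7623 degrees

16.7623


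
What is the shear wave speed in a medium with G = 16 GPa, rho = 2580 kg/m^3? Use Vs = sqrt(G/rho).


Convert G to Pa: G = 16e9 Pa
Compute G/rho = 16e9 / 2580 = 6201550.3876
Vs = sqrt(6201550.3876) = 2490.29 m/s

2490.29


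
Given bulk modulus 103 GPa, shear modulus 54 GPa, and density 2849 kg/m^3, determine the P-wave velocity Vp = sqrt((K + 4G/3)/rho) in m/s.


First compute the effective modulus:
K + 4G/3 = 103e9 + 4*54e9/3 = 175000000000.0 Pa
Then divide by density:
175000000000.0 / 2849 = 61425061.4251 Pa/(kg/m^3)
Take the square root:
Vp = sqrt(61425061.4251) = 7837.41 m/s

7837.41


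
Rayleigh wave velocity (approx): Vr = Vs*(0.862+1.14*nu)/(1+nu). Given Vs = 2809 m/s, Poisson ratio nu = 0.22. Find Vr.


Numerator factor = 0.862 + 1.14*0.22 = 1.1128
Denominator = 1 + 0.22 = 1.22
Vr = 2809 * 1.1128 / 1.22 = 2562.18 m/s

2562.18


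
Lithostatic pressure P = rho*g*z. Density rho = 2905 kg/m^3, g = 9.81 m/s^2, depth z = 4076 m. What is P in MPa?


P = rho * g * z / 1e6
= 2905 * 9.81 * 4076 / 1e6
= 116158051.8 / 1e6
= 116.1581 MPa

116.1581


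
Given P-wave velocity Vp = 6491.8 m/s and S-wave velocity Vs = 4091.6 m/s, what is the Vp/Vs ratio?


Vp/Vs = 6491.8 / 4091.6
= 1.5866

1.5866


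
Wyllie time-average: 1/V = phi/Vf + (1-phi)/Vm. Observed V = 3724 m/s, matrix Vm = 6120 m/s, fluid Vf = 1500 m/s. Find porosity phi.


1/V - 1/Vm = 1/3724 - 1/6120 = 0.00010513
1/Vf - 1/Vm = 1/1500 - 1/6120 = 0.00050327
phi = 0.00010513 / 0.00050327 = 0.2089

0.2089


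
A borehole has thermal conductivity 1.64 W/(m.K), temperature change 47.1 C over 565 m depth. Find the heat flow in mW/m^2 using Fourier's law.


q = k * dT / dz * 1000
= 1.64 * 47.1 / 565 * 1000
= 0.136715 * 1000
= 136.715 mW/m^2

136.715


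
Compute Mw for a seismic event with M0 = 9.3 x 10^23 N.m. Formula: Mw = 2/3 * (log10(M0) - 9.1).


log10(M0) = log10(9.3 x 10^23) = 23.9685
Mw = 2/3 * (23.9685 - 9.1)
= 2/3 * 14.8685
= 9.91

9.91


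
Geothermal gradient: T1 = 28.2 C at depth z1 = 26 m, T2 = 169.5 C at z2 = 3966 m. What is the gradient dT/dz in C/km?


dT = 169.5 - 28.2 = 141.3 C
dz = 3966 - 26 = 3940 m
gradient = dT/dz * 1000 = 141.3/3940 * 1000 = 35.8629 C/km

35.8629


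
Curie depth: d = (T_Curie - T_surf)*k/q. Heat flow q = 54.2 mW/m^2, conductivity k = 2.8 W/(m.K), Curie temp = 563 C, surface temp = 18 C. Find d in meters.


T_Curie - T_surf = 563 - 18 = 545 C
Convert q to W/m^2: 54.2 mW/m^2 = 0.0542 W/m^2
d = 545 * 2.8 / 0.0542 = 28154.98 m

28154.98


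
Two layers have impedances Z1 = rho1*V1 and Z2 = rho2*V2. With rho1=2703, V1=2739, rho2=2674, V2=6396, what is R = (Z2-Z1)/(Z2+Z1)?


Z1 = 2703 * 2739 = 7403517
Z2 = 2674 * 6396 = 17102904
R = (17102904 - 7403517) / (17102904 + 7403517) = 9699387 / 24506421 = 0.3958

0.3958


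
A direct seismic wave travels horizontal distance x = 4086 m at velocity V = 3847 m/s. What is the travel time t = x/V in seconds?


t = x / V
= 4086 / 3847
= 1.0621 s

1.0621


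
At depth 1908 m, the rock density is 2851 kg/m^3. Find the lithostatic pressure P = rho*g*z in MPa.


P = rho * g * z / 1e6
= 2851 * 9.81 * 1908 / 1e6
= 53363535.48 / 1e6
= 53.3635 MPa

53.3635


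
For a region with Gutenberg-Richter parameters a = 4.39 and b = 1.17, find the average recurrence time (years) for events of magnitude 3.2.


log10(N) = 4.39 - 1.17*3.2 = 0.646
N = 10^0.646 = 4.425884
T = 1/N = 1/4.425884 = 0.2259 years

0.2259


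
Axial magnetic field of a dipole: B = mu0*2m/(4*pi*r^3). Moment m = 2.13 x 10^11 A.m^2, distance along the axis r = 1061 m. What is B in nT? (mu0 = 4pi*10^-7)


m = 2.13 x 10^11 = 213000000000 A.m^2
2m = 426000000000 A.m^2
r^3 = 1061^3 = 1194389981
B = (4pi*10^-7) * 426000000000 / (4*pi * 1194389981) * 1e9
= 535327.388172 / 15009147159.32 * 1e9
= 35666.7426 nT

35666.7426


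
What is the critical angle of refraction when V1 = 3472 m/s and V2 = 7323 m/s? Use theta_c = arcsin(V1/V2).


V1/V2 = 3472/7323 = 0.474123
theta_c = arcsin(0.474123) = 28.3022 degrees

28.3022


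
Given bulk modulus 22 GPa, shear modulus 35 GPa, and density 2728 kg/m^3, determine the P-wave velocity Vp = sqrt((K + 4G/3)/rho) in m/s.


First compute the effective modulus:
K + 4G/3 = 22e9 + 4*35e9/3 = 68666666666.67 Pa
Then divide by density:
68666666666.67 / 2728 = 25171065.4936 Pa/(kg/m^3)
Take the square root:
Vp = sqrt(25171065.4936) = 5017.08 m/s

5017.08


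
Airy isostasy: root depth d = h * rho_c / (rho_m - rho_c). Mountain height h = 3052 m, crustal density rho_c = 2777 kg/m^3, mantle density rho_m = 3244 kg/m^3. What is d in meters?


rho_m - rho_c = 3244 - 2777 = 467
d = 3052 * 2777 / 467
= 8475404 / 467
= 18148.62 m

18148.62


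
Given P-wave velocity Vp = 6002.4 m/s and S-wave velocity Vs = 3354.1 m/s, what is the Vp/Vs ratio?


Vp/Vs = 6002.4 / 3354.1
= 1.7896

1.7896


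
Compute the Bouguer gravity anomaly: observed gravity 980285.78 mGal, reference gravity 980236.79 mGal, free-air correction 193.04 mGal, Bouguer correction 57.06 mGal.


BA = g_obs - g_ref + FAC - BC
= 980285.78 - 980236.79 + 193.04 - 57.06
= 184.97 mGal

184.97


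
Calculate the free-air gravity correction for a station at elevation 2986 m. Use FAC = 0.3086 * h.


FAC = 0.3086 * h
= 0.3086 * 2986
= 921.4796 mGal

921.4796


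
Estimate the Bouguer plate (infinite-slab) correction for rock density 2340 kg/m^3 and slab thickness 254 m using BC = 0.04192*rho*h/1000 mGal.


BC = 0.04192 * rho * h / 1000
= 0.04192 * 2340 * 254 / 1000
= 24.9156 mGal

24.9156


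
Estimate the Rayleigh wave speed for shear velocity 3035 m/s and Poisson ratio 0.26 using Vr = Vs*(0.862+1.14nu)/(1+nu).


Numerator factor = 0.862 + 1.14*0.26 = 1.1584
Denominator = 1 + 0.26 = 1.26
Vr = 3035 * 1.1584 / 1.26 = 2790.27 m/s

2790.27


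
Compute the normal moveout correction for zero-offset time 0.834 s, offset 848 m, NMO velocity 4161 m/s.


x/Vnmo = 848/4161 = 0.203797
(x/Vnmo)^2 = 0.041533
t0^2 = 0.695556
sqrt(0.695556 + 0.041533) = 0.858539
dt = 0.858539 - 0.834 = 0.024539

0.024539


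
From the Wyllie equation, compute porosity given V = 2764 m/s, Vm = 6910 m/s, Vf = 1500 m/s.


1/V - 1/Vm = 1/2764 - 1/6910 = 0.00021708
1/Vf - 1/Vm = 1/1500 - 1/6910 = 0.00052195
phi = 0.00021708 / 0.00052195 = 0.4159

0.4159


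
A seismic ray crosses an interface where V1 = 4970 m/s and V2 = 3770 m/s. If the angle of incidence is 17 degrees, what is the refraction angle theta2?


sin(theta1) = sin(17 deg) = 0.292372
sin(theta2) = V2/V1 * sin(theta1) = 3770/4970 * 0.292372 = 0.221779
theta2 = arcsin(0.221779) = 12.8135 degrees

12.8135


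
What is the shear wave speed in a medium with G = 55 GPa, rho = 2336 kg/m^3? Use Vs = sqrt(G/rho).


Convert G to Pa: G = 55e9 Pa
Compute G/rho = 55e9 / 2336 = 23544520.5479
Vs = sqrt(23544520.5479) = 4852.27 m/s

4852.27


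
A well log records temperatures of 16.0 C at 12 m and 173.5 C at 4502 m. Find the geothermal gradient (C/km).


dT = 173.5 - 16.0 = 157.5 C
dz = 4502 - 12 = 4490 m
gradient = dT/dz * 1000 = 157.5/4490 * 1000 = 35.078 C/km

35.078


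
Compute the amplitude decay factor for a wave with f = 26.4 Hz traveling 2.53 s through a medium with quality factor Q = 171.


pi*f*t/Q = pi*26.4*2.53/171 = 1.227095
A/A0 = exp(-1.227095) = 0.293143

0.293143


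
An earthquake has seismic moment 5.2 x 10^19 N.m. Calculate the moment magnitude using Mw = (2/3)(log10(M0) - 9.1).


log10(M0) = log10(5.2 x 10^19) = 19.716
Mw = 2/3 * (19.716 - 9.1)
= 2/3 * 10.616
= 7.08

7.08


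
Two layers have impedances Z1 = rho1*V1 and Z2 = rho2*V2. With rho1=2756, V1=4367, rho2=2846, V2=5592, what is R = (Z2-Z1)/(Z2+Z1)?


Z1 = 2756 * 4367 = 12035452
Z2 = 2846 * 5592 = 15914832
R = (15914832 - 12035452) / (15914832 + 12035452) = 3879380 / 27950284 = 0.1388

0.1388


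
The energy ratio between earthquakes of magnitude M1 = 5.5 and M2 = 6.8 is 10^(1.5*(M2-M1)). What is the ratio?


M2 - M1 = 6.8 - 5.5 = 1.3
1.5 * 1.3 = 1.95
ratio = 10^1.95 = 89.13

89.13


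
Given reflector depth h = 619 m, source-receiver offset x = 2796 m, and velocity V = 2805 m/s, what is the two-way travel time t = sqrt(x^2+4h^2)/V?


x^2 + 4h^2 = 2796^2 + 4*619^2 = 7817616 + 1532644 = 9350260
sqrt(9350260) = 3057.8195
t = 3057.8195 / 2805 = 1.0901 s

1.0901


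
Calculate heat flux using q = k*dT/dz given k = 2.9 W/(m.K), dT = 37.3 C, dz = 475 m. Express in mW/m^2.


q = k * dT / dz * 1000
= 2.9 * 37.3 / 475 * 1000
= 0.227726 * 1000
= 227.7263 mW/m^2

227.7263


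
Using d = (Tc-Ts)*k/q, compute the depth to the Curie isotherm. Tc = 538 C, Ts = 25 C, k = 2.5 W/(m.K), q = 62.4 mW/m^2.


T_Curie - T_surf = 538 - 25 = 513 C
Convert q to W/m^2: 62.4 mW/m^2 = 0.0624 W/m^2
d = 513 * 2.5 / 0.0624 = 20552.88 m

20552.88


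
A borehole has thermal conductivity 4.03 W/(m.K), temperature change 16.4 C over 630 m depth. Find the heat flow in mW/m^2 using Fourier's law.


q = k * dT / dz * 1000
= 4.03 * 16.4 / 630 * 1000
= 0.104908 * 1000
= 104.9079 mW/m^2

104.9079


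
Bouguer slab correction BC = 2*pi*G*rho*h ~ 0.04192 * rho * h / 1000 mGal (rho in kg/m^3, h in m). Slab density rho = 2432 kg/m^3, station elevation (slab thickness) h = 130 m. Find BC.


BC = 0.04192 * rho * h / 1000
= 0.04192 * 2432 * 130 / 1000
= 13.2534 mGal

13.2534


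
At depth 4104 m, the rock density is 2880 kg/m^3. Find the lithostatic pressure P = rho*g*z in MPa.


P = rho * g * z / 1e6
= 2880 * 9.81 * 4104 / 1e6
= 115949491.2 / 1e6
= 115.9495 MPa

115.9495


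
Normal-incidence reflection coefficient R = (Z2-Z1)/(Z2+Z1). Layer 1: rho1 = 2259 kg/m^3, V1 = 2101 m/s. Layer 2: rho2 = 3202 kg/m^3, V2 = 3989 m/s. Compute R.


Z1 = 2259 * 2101 = 4746159
Z2 = 3202 * 3989 = 12772778
R = (12772778 - 4746159) / (12772778 + 4746159) = 8026619 / 17518937 = 0.4582

0.4582


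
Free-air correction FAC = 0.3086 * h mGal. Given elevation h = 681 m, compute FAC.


FAC = 0.3086 * h
= 0.3086 * 681
= 210.1566 mGal

210.1566


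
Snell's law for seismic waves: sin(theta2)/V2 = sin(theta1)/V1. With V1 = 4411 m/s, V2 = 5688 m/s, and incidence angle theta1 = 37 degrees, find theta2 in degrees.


sin(theta1) = sin(37 deg) = 0.601815
sin(theta2) = V2/V1 * sin(theta1) = 5688/4411 * 0.601815 = 0.776043
theta2 = arcsin(0.776043) = 50.8997 degrees

50.8997


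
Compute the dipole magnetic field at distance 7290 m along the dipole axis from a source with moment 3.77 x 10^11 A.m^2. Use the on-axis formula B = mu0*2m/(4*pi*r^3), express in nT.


m = 3.77 x 10^11 = 377000000000 A.m^2
2m = 754000000000 A.m^2
r^3 = 7290^3 = 387420489000
B = (4pi*10^-7) * 754000000000 / (4*pi * 387420489000) * 1e9
= 947504.344323 / 4868469448370.26 * 1e9
= 194.6206 nT

194.6206


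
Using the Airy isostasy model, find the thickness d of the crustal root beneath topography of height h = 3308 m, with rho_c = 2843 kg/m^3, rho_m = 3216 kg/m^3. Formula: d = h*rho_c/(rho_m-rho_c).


rho_m - rho_c = 3216 - 2843 = 373
d = 3308 * 2843 / 373
= 9404644 / 373
= 25213.52 m

25213.52


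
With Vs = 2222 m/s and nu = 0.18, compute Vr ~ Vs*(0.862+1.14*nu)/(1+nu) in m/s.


Numerator factor = 0.862 + 1.14*0.18 = 1.0672
Denominator = 1 + 0.18 = 1.18
Vr = 2222 * 1.0672 / 1.18 = 2009.59 m/s

2009.59


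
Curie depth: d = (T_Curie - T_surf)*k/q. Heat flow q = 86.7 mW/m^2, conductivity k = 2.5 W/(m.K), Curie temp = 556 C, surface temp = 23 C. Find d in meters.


T_Curie - T_surf = 556 - 23 = 533 C
Convert q to W/m^2: 86.7 mW/m^2 = 0.0867 W/m^2
d = 533 * 2.5 / 0.0867 = 15369.09 m

15369.09


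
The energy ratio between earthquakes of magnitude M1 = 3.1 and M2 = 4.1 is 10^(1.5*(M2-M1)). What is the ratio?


M2 - M1 = 4.1 - 3.1 = 1.0
1.5 * 1.0 = 1.5
ratio = 10^1.5 = 31.62

31.62


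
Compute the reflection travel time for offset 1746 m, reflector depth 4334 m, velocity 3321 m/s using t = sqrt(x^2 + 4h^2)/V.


x^2 + 4h^2 = 1746^2 + 4*4334^2 = 3048516 + 75134224 = 78182740
sqrt(78182740) = 8842.1004
t = 8842.1004 / 3321 = 2.6625 s

2.6625


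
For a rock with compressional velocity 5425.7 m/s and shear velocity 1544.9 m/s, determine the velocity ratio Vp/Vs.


Vp/Vs = 5425.7 / 1544.9
= 3.512

3.512


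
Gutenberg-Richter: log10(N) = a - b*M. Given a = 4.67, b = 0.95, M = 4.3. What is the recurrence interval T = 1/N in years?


log10(N) = 4.67 - 0.95*4.3 = 0.585
N = 10^0.585 = 3.845918
T = 1/N = 1/3.845918 = 0.26 years

0.26


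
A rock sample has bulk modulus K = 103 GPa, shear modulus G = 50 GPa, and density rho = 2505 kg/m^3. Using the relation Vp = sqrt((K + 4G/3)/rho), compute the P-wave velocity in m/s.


First compute the effective modulus:
K + 4G/3 = 103e9 + 4*50e9/3 = 169666666666.67 Pa
Then divide by density:
169666666666.67 / 2505 = 67731204.2582 Pa/(kg/m^3)
Take the square root:
Vp = sqrt(67731204.2582) = 8229.9 m/s

8229.9


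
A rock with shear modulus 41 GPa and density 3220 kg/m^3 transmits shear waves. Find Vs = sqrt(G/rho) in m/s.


Convert G to Pa: G = 41e9 Pa
Compute G/rho = 41e9 / 3220 = 12732919.2547
Vs = sqrt(12732919.2547) = 3568.32 m/s

3568.32


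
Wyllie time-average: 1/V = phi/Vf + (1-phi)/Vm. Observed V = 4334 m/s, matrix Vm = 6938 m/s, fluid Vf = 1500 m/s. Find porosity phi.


1/V - 1/Vm = 1/4334 - 1/6938 = 8.66e-05
1/Vf - 1/Vm = 1/1500 - 1/6938 = 0.00052253
phi = 8.66e-05 / 0.00052253 = 0.1657

0.1657


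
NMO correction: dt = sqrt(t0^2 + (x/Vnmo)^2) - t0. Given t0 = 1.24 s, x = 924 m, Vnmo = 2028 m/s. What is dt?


x/Vnmo = 924/2028 = 0.455621
(x/Vnmo)^2 = 0.207591
t0^2 = 1.5376
sqrt(1.5376 + 0.207591) = 1.321057
dt = 1.321057 - 1.24 = 0.081057

0.081057


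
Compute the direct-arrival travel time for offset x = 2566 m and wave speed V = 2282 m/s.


t = x / V
= 2566 / 2282
= 1.1245 s

1.1245


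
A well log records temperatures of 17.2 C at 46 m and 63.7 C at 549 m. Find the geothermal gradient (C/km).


dT = 63.7 - 17.2 = 46.5 C
dz = 549 - 46 = 503 m
gradient = dT/dz * 1000 = 46.5/503 * 1000 = 92.4453 C/km

92.4453


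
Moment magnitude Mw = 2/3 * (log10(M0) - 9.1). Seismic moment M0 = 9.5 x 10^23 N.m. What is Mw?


log10(M0) = log10(9.5 x 10^23) = 23.9777
Mw = 2/3 * (23.9777 - 9.1)
= 2/3 * 14.8777
= 9.92

9.92


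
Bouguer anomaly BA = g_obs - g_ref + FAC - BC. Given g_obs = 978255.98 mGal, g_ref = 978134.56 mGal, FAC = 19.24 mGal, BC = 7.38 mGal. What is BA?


BA = g_obs - g_ref + FAC - BC
= 978255.98 - 978134.56 + 19.24 - 7.38
= 133.28 mGal

133.28


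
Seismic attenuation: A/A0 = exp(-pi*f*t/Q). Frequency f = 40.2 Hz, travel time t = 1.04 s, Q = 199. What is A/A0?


pi*f*t/Q = pi*40.2*1.04/199 = 0.660019
A/A0 = exp(-0.660019) = 0.516842

0.516842


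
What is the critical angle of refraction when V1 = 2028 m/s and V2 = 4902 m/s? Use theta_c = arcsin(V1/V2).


V1/V2 = 2028/4902 = 0.413709
theta_c = arcsin(0.413709) = 24.438 degrees

24.438


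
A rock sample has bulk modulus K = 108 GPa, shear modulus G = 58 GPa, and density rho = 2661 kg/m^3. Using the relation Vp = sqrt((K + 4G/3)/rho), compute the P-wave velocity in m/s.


First compute the effective modulus:
K + 4G/3 = 108e9 + 4*58e9/3 = 185333333333.33 Pa
Then divide by density:
185333333333.33 / 2661 = 69648002.0043 Pa/(kg/m^3)
Take the square root:
Vp = sqrt(69648002.0043) = 8345.54 m/s

8345.54


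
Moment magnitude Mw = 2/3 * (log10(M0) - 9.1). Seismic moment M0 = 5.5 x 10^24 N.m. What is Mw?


log10(M0) = log10(5.5 x 10^24) = 24.7404
Mw = 2/3 * (24.7404 - 9.1)
= 2/3 * 15.6404
= 10.43

10.43


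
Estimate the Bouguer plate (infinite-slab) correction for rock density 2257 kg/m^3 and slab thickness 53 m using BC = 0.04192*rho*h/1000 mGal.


BC = 0.04192 * rho * h / 1000
= 0.04192 * 2257 * 53 / 1000
= 5.0145 mGal

5.0145


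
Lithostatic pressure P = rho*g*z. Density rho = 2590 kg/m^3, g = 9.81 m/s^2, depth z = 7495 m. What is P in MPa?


P = rho * g * z / 1e6
= 2590 * 9.81 * 7495 / 1e6
= 190432210.5 / 1e6
= 190.4322 MPa

190.4322


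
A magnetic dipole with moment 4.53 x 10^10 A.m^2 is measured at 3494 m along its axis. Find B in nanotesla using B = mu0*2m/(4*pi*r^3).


m = 4.53 x 10^10 = 45300000000 A.m^2
2m = 90600000000 A.m^2
r^3 = 3494^3 = 42654877784
B = (4pi*10^-7) * 90600000000 / (4*pi * 42654877784) * 1e9
= 113851.317766 / 536017002743.94 * 1e9
= 212.4024 nT

212.4024


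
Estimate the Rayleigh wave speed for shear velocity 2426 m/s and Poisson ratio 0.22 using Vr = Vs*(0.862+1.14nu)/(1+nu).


Numerator factor = 0.862 + 1.14*0.22 = 1.1128
Denominator = 1 + 0.22 = 1.22
Vr = 2426 * 1.1128 / 1.22 = 2212.83 m/s

2212.83


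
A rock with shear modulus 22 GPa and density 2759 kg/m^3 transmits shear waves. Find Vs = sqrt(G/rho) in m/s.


Convert G to Pa: G = 22e9 Pa
Compute G/rho = 22e9 / 2759 = 7973903.5883
Vs = sqrt(7973903.5883) = 2823.81 m/s

2823.81


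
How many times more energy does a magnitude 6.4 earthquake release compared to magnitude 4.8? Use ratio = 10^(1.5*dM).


M2 - M1 = 6.4 - 4.8 = 1.6
1.5 * 1.6 = 2.4
ratio = 10^2.4 = 251.19

251.19


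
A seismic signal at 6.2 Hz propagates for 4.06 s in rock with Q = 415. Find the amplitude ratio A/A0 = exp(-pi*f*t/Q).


pi*f*t/Q = pi*6.2*4.06/415 = 0.190555
A/A0 = exp(-0.190555) = 0.826501

0.826501


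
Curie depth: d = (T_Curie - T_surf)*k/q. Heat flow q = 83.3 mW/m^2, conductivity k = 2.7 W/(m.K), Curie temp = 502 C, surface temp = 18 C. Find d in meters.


T_Curie - T_surf = 502 - 18 = 484 C
Convert q to W/m^2: 83.3 mW/m^2 = 0.0833 W/m^2
d = 484 * 2.7 / 0.0833 = 15687.88 m

15687.88


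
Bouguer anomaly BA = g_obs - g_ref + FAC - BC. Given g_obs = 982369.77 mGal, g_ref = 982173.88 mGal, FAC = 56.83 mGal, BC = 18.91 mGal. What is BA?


BA = g_obs - g_ref + FAC - BC
= 982369.77 - 982173.88 + 56.83 - 18.91
= 233.81 mGal

233.81


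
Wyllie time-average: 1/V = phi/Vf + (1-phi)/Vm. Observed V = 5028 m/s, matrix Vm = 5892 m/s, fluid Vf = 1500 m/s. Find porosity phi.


1/V - 1/Vm = 1/5028 - 1/5892 = 2.916e-05
1/Vf - 1/Vm = 1/1500 - 1/5892 = 0.00049695
phi = 2.916e-05 / 0.00049695 = 0.0587

0.0587


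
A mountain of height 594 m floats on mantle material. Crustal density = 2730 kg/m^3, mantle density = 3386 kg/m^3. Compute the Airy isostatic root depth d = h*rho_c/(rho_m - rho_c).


rho_m - rho_c = 3386 - 2730 = 656
d = 594 * 2730 / 656
= 1621620 / 656
= 2471.98 m

2471.98


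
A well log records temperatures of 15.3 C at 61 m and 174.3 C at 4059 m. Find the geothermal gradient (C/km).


dT = 174.3 - 15.3 = 159.0 C
dz = 4059 - 61 = 3998 m
gradient = dT/dz * 1000 = 159.0/3998 * 1000 = 39.7699 C/km

39.7699


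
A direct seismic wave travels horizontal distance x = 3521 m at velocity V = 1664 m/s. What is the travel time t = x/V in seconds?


t = x / V
= 3521 / 1664
= 2.116 s

2.116


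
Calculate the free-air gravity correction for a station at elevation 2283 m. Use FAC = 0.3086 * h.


FAC = 0.3086 * h
= 0.3086 * 2283
= 704.5338 mGal

704.5338


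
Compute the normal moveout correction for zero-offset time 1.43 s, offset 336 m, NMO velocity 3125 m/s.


x/Vnmo = 336/3125 = 0.10752
(x/Vnmo)^2 = 0.011561
t0^2 = 2.0449
sqrt(2.0449 + 0.011561) = 1.434036
dt = 1.434036 - 1.43 = 0.004036

0.004036


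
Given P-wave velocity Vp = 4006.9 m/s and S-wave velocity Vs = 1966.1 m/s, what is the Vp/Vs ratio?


Vp/Vs = 4006.9 / 1966.1
= 2.038

2.038


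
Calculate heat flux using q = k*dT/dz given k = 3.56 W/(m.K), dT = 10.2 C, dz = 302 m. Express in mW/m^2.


q = k * dT / dz * 1000
= 3.56 * 10.2 / 302 * 1000
= 0.120238 * 1000
= 120.2384 mW/m^2

120.2384


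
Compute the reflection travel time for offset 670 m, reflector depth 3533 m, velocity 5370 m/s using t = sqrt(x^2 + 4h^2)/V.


x^2 + 4h^2 = 670^2 + 4*3533^2 = 448900 + 49928356 = 50377256
sqrt(50377256) = 7097.6937
t = 7097.6937 / 5370 = 1.3217 s

1.3217


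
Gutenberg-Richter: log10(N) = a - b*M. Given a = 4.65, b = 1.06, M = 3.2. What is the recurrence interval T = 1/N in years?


log10(N) = 4.65 - 1.06*3.2 = 1.258
N = 10^1.258 = 18.113401
T = 1/N = 1/18.113401 = 0.0552 years

0.0552


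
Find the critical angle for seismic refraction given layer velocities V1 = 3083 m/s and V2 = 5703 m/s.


V1/V2 = 3083/5703 = 0.540593
theta_c = arcsin(0.540593) = 32.724 degrees

32.724


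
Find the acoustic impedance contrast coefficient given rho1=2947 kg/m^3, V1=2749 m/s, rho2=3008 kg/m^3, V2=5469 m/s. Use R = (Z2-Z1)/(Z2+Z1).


Z1 = 2947 * 2749 = 8101303
Z2 = 3008 * 5469 = 16450752
R = (16450752 - 8101303) / (16450752 + 8101303) = 8349449 / 24552055 = 0.3401

0.3401


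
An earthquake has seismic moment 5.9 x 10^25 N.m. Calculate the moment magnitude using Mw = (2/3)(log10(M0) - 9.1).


log10(M0) = log10(5.9 x 10^25) = 25.7709
Mw = 2/3 * (25.7709 - 9.1)
= 2/3 * 16.6709
= 11.11

11.11


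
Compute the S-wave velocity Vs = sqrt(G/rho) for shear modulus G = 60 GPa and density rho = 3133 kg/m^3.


Convert G to Pa: G = 60e9 Pa
Compute G/rho = 60e9 / 3133 = 19150973.5078
Vs = sqrt(19150973.5078) = 4376.18 m/s

4376.18


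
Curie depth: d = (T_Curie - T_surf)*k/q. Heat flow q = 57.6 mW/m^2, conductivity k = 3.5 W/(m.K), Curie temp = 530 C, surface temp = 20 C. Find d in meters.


T_Curie - T_surf = 530 - 20 = 510 C
Convert q to W/m^2: 57.6 mW/m^2 = 0.0576 W/m^2
d = 510 * 3.5 / 0.0576 = 30989.58 m

30989.58


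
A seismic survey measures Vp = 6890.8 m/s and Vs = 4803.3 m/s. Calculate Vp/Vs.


Vp/Vs = 6890.8 / 4803.3
= 1.4346

1.4346


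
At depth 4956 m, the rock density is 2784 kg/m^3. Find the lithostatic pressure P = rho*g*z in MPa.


P = rho * g * z / 1e6
= 2784 * 9.81 * 4956 / 1e6
= 135353514.24 / 1e6
= 135.3535 MPa

135.3535


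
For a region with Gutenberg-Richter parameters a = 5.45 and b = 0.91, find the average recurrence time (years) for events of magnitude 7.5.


log10(N) = 5.45 - 0.91*7.5 = -1.375
N = 10^-1.375 = 0.04217
T = 1/N = 1/0.04217 = 23.7137 years

23.7137


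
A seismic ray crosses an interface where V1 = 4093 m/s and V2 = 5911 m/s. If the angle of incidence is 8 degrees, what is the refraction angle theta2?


sin(theta1) = sin(8 deg) = 0.139173
sin(theta2) = V2/V1 * sin(theta1) = 5911/4093 * 0.139173 = 0.20099
theta2 = arcsin(0.20099) = 11.5949 degrees

11.5949


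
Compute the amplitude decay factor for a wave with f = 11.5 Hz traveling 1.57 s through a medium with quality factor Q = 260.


pi*f*t/Q = pi*11.5*1.57/260 = 0.218159
A/A0 = exp(-0.218159) = 0.803997

0.803997


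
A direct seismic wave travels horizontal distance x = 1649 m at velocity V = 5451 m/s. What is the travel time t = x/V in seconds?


t = x / V
= 1649 / 5451
= 0.3025 s

0.3025


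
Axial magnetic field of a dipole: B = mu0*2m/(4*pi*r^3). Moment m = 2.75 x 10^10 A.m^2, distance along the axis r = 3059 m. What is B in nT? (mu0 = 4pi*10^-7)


m = 2.75 x 10^10 = 27500000000 A.m^2
2m = 55000000000 A.m^2
r^3 = 3059^3 = 28624534379
B = (4pi*10^-7) * 55000000000 / (4*pi * 28624534379) * 1e9
= 69115.038379 / 359706507669.98 * 1e9
= 192.1429 nT

192.1429


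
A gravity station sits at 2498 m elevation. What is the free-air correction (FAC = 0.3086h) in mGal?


FAC = 0.3086 * h
= 0.3086 * 2498
= 770.8828 mGal

770.8828


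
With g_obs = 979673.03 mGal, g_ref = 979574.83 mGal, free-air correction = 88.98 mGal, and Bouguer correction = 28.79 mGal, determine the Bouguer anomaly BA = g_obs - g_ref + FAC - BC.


BA = g_obs - g_ref + FAC - BC
= 979673.03 - 979574.83 + 88.98 - 28.79
= 158.39 mGal

158.39


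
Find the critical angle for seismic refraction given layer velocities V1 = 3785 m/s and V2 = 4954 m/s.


V1/V2 = 3785/4954 = 0.764029
theta_c = arcsin(0.764029) = 49.8207 degrees

49.8207


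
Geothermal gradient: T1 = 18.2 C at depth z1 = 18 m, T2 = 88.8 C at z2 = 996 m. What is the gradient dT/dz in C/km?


dT = 88.8 - 18.2 = 70.6 C
dz = 996 - 18 = 978 m
gradient = dT/dz * 1000 = 70.6/978 * 1000 = 72.1881 C/km

72.1881


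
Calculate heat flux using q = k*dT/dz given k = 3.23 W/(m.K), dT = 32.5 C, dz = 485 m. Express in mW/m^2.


q = k * dT / dz * 1000
= 3.23 * 32.5 / 485 * 1000
= 0.216443 * 1000
= 216.4433 mW/m^2

216.4433


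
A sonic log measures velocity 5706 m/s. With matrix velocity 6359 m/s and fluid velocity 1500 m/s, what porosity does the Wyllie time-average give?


1/V - 1/Vm = 1/5706 - 1/6359 = 1.8e-05
1/Vf - 1/Vm = 1/1500 - 1/6359 = 0.00050941
phi = 1.8e-05 / 0.00050941 = 0.0353

0.0353


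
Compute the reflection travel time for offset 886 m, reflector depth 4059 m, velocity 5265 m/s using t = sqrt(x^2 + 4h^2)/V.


x^2 + 4h^2 = 886^2 + 4*4059^2 = 784996 + 65901924 = 66686920
sqrt(66686920) = 8166.206
t = 8166.206 / 5265 = 1.551 s

1.551


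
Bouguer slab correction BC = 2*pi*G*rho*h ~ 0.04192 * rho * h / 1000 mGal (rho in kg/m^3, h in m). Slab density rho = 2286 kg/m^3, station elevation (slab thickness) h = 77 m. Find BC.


BC = 0.04192 * rho * h / 1000
= 0.04192 * 2286 * 77 / 1000
= 7.3788 mGal

7.3788


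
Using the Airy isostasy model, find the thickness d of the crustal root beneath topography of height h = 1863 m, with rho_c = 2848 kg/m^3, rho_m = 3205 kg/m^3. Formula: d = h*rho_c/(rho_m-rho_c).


rho_m - rho_c = 3205 - 2848 = 357
d = 1863 * 2848 / 357
= 5305824 / 357
= 14862.25 m

14862.25


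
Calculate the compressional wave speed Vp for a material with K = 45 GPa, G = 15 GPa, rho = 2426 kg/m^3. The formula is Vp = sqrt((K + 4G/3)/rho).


First compute the effective modulus:
K + 4G/3 = 45e9 + 4*15e9/3 = 65000000000.0 Pa
Then divide by density:
65000000000.0 / 2426 = 26793075.0206 Pa/(kg/m^3)
Take the square root:
Vp = sqrt(26793075.0206) = 5176.2 m/s

5176.2


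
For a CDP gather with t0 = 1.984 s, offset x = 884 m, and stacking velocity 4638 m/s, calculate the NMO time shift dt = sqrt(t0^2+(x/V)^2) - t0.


x/Vnmo = 884/4638 = 0.190599
(x/Vnmo)^2 = 0.036328
t0^2 = 3.936256
sqrt(3.936256 + 0.036328) = 1.993134
dt = 1.993134 - 1.984 = 0.009134

0.009134


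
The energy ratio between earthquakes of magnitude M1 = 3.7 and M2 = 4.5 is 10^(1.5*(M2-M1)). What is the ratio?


M2 - M1 = 4.5 - 3.7 = 0.8
1.5 * 0.8 = 1.2
ratio = 10^1.2 = 15.85

15.85


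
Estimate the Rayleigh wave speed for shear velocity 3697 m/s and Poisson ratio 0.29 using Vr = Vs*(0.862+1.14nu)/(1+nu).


Numerator factor = 0.862 + 1.14*0.29 = 1.1926
Denominator = 1 + 0.29 = 1.29
Vr = 3697 * 1.1926 / 1.29 = 3417.86 m/s

3417.86


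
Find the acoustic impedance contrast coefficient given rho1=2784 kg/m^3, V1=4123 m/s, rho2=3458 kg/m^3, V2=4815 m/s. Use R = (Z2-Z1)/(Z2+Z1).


Z1 = 2784 * 4123 = 11478432
Z2 = 3458 * 4815 = 16650270
R = (16650270 - 11478432) / (16650270 + 11478432) = 5171838 / 28128702 = 0.1839

0.1839


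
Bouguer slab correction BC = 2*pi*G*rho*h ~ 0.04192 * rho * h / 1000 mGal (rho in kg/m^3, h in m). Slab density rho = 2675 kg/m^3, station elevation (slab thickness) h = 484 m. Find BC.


BC = 0.04192 * rho * h / 1000
= 0.04192 * 2675 * 484 / 1000
= 54.2738 mGal

54.2738


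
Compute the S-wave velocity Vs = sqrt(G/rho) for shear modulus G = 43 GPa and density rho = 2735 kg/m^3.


Convert G to Pa: G = 43e9 Pa
Compute G/rho = 43e9 / 2735 = 15722120.6581
Vs = sqrt(15722120.6581) = 3965.11 m/s

3965.11


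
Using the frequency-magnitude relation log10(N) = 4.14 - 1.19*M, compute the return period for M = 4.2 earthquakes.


log10(N) = 4.14 - 1.19*4.2 = -0.858
N = 10^-0.858 = 0.138676
T = 1/N = 1/0.138676 = 7.2111 years

7.2111


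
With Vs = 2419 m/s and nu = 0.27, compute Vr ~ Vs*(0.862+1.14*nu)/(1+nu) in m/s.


Numerator factor = 0.862 + 1.14*0.27 = 1.1698
Denominator = 1 + 0.27 = 1.27
Vr = 2419 * 1.1698 / 1.27 = 2228.15 m/s

2228.15
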